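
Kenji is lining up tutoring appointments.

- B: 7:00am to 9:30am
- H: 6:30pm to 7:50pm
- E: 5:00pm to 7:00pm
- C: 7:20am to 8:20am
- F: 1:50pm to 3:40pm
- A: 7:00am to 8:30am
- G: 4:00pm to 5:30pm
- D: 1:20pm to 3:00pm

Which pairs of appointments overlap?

A & B, A & C, B & C, D & F, E & G, E & H

Sorted by start: A, B, C, D, F, G, E, H.
B starts before A ends → A and B overlap.
C starts before A ends → A and C overlap.
D starts after A ends, so A has no further overlaps.
C starts before B ends → B and C overlap.
D starts after B ends, so B has no further overlaps.
D starts after C ends, so C has no further overlaps.
F starts before D ends → D and F overlap.
G starts after D ends, so D has no further overlaps.
G starts after F ends, so F has no further overlaps.
E starts before G ends → G and E overlap.
H starts after G ends.
H starts before E ends → E and H overlap.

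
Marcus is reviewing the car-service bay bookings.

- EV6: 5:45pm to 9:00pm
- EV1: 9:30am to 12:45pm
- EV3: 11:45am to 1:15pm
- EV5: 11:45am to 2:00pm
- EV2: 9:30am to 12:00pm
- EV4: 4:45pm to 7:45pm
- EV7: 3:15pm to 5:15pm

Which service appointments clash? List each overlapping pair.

Two intervals overlap when each starts before the other ends.
Sorted by start: EV1, EV2, EV3, EV5, EV7, EV4, EV6.
EV2 starts before EV1 ends → EV1 and EV2 overlap.
EV3 starts before EV1 ends → EV1 and EV3 overlap.
EV5 starts before EV1 ends → EV1 and EV5 overlap.
EV7 starts after EV1 ends, so nothing later overlaps EV1 either.
EV3 starts before EV2 ends → EV2 and EV3 overlap.
EV5 starts before EV2 ends → EV2 and EV5 overlap.
EV7 starts after EV2 ends, so nothing later overlaps EV2 either.
EV5 starts before EV3 ends → EV3 and EV5 overlap.
EV7 starts after EV3 ends, so nothing later overlaps EV3 either.
EV7 starts after EV5 ends, so nothing later overlaps EV5 either.
EV4 starts before EV7 ends → EV7 and EV4 overlap.
EV6 starts after EV7 ends.
EV6 starts before EV4 ends → EV4 and EV6 overlap.

EV1 & EV2, EV1 & EV3, EV1 & EV5, EV2 & EV3, EV2 & EV5, EV3 & EV5, EV4 & EV6, EV4 & EV7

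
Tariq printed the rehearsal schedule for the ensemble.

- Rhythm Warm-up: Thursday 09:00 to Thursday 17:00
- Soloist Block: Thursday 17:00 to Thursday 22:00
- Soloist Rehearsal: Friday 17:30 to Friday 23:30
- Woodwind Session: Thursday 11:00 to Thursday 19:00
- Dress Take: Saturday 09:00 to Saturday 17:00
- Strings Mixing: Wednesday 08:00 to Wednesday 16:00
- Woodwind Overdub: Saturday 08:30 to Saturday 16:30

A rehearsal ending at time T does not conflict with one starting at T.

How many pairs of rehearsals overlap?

3

Two intervals overlap when each starts before the other ends.
Sorted by start: Strings Mixing, Rhythm Warm-up, Woodwind Session, Soloist Block, Soloist Rehearsal, Woodwind Overdub, Dress Take.
Rhythm Warm-up starts after Strings Mixing ends — done with Strings Mixing.
Woodwind Session starts before Rhythm Warm-up ends → Rhythm Warm-up and Woodwind Session overlap.
Soloist Block starts exactly when Rhythm Warm-up ends (back-to-back, no overlap) — done with Rhythm Warm-up.
Soloist Block starts before Woodwind Session ends → Woodwind Session and Soloist Block overlap.
Soloist Rehearsal starts after Woodwind Session ends — done with Woodwind Session.
Soloist Rehearsal starts after Soloist Block ends — done with Soloist Block.
Woodwind Overdub starts after Soloist Rehearsal ends — done with Soloist Rehearsal.
Dress Take starts before Woodwind Overdub ends → Woodwind Overdub and Dress Take overlap.
Overlapping pairs: Dress Take & Woodwind Overdub, Rhythm Warm-up & Woodwind Session, Soloist Block & Woodwind Session — 3 in total.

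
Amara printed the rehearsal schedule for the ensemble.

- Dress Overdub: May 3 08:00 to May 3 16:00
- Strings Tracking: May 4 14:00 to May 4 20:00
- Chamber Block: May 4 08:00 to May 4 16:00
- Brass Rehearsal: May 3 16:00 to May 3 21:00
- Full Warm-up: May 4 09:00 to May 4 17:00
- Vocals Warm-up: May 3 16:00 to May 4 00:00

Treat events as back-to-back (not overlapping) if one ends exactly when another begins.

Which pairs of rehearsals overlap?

Brass Rehearsal & Vocals Warm-up, Chamber Block & Full Warm-up, Chamber Block & Strings Tracking, Full Warm-up & Strings Tracking

Sorted by start: Dress Overdub, Brass Rehearsal, Vocals Warm-up, Chamber Block, Full Warm-up, Strings Tracking.
Brass Rehearsal starts exactly when Dress Overdub ends (back-to-back, no overlap) — done with Dress Overdub.
Vocals Warm-up starts before Brass Rehearsal ends → Brass Rehearsal and Vocals Warm-up overlap.
Chamber Block starts after Brass Rehearsal ends — done with Brass Rehearsal.
Chamber Block starts after Vocals Warm-up ends — done with Vocals Warm-up.
Full Warm-up starts before Chamber Block ends → Chamber Block and Full Warm-up overlap.
Strings Tracking starts before Chamber Block ends → Chamber Block and Strings Tracking overlap.
Strings Tracking starts before Full Warm-up ends → Full Warm-up and Strings Tracking overlap.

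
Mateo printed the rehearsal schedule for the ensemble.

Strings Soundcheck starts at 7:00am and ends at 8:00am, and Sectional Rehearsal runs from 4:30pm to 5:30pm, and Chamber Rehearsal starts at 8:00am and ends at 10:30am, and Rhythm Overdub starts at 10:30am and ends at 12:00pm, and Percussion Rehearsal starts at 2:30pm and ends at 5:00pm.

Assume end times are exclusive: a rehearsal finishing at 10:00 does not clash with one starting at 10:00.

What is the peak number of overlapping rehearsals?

2

Sweep the timeline, counting +1 at each start and −1 at each end (ends before starts at a tie):
7:00am start Strings Soundcheck → 1
8:00am end Strings Soundcheck → 0
8:00am start Chamber Rehearsal → 1
10:30am end Chamber Rehearsal → 0
10:30am start Rhythm Overdub → 1
12:00pm end Rhythm Overdub → 0
2:30pm start Percussion Rehearsal → 1
4:30pm start Sectional Rehearsal → 2
5:00pm end Percussion Rehearsal → 1
5:30pm end Sectional Rehearsal → 0
Peak is 2, at 4:30pm (Percussion Rehearsal, Sectional Rehearsal).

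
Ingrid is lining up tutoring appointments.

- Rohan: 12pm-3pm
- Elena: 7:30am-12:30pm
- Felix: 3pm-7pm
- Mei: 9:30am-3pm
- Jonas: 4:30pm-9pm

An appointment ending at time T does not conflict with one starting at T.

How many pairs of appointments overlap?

4

Sorted by start: Elena, Mei, Rohan, Felix, Jonas.
Mei starts before Elena ends → Elena and Mei overlap.
Rohan starts before Elena ends → Elena and Rohan overlap.
Felix starts after Elena ends — done with Elena.
Rohan starts before Mei ends → Mei and Rohan overlap.
Felix starts exactly when Mei ends (back-to-back, no overlap) — done with Mei.
Felix starts exactly when Rohan ends (back-to-back, no overlap) — done with Rohan.
Jonas starts before Felix ends → Felix and Jonas overlap.
Overlapping pairs: Elena & Mei, Elena & Rohan, Felix & Jonas, Mei & Rohan — 4 in total.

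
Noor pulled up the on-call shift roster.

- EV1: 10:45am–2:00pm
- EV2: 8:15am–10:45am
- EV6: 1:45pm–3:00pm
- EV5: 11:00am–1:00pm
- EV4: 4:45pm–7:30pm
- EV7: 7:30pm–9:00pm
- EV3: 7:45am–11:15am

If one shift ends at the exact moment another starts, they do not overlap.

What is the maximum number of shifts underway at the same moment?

3

Sort all start/end points and keep a running count:
7:45am start EV3 → 1
8:15am start EV2 → 2
10:45am end EV2 → 1
10:45am start EV1 → 2
11:00am start EV5 → 3
11:15am end EV3 → 2
1:00pm end EV5 → 1
1:45pm start EV6 → 2
2:00pm end EV1 → 1
3:00pm end EV6 → 0
4:45pm start EV4 → 1
7:30pm end EV4 → 0
7:30pm start EV7 → 1
9:00pm end EV7 → 0
Peak is 3, at 11:00am (EV1, EV3, EV5).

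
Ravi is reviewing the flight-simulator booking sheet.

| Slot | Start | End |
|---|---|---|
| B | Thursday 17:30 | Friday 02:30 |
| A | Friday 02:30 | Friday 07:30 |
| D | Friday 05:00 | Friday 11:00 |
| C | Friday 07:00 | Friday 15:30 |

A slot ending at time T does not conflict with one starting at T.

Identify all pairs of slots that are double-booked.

A & C, A & D, C & D

Sorted by start: B, A, D, C.
A starts exactly when B ends (back-to-back, no overlap); B is clear from here.
D starts before A ends → A and D overlap.
C starts before A ends → A and C overlap.
C starts before D ends → D and C overlap.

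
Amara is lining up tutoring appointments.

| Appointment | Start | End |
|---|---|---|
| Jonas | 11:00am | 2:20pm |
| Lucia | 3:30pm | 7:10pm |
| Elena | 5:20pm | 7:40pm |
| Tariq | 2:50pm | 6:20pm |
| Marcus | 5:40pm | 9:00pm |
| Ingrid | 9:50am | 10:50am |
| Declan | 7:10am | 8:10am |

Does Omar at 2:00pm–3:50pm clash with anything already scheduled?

Yes — it overlaps Jonas, Lucia, Tariq

Declan: ends 8:10am at or before Omar starts 2:00pm → clear.
Ingrid: ends 10:50am at or before Omar starts 2:00pm → clear.
Jonas: starts 11:00am before Omar ends 3:50pm, and ends 2:20pm after Omar starts 2:00pm → overlap.
Tariq: starts 2:50pm before Omar ends 3:50pm, and ends 6:20pm after Omar starts 2:00pm → overlap.
Lucia: starts 3:30pm before Omar ends 3:50pm, and ends 7:10pm after Omar starts 2:00pm → overlap.
Elena: starts 5:20pm at or after Omar ends 3:50pm → clear.
Marcus: starts 5:40pm at or after Omar ends 3:50pm → clear.
Omar overlaps Tariq, Jonas, Lucia.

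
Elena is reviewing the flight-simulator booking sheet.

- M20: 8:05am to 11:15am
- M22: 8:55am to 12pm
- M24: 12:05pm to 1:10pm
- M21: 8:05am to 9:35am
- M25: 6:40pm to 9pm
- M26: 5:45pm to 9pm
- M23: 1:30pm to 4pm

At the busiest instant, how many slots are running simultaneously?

3

Sort all start/end points and keep a running count:
8:05am start M20 → 1
8:05am start M21 → 2
8:55am start M22 → 3
9:35am end M21 → 2
11:15am end M20 → 1
12pm end M22 → 0
12:05pm start M24 → 1
1:10pm end M24 → 0
1:30pm start M23 → 1
4pm end M23 → 0
5:45pm start M26 → 1
6:40pm start M25 → 2
9pm end M25 → 1
9pm end M26 → 0
Peak is 3, at 8:55am (M20, M21, M22).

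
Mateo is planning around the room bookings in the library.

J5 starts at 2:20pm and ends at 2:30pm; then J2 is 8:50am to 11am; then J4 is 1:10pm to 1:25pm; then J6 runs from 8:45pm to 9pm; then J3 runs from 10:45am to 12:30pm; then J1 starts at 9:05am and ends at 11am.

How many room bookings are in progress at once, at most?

Sweep the timeline, counting +1 at each start and −1 at each end (ends before starts at a tie):
8:50am start J2 → 1
9:05am start J1 → 2
10:45am start J3 → 3
11am end J1 → 2
11am end J2 → 1
12:30pm end J3 → 0
1:10pm start J4 → 1
1:25pm end J4 → 0
2:20pm start J5 → 1
2:30pm end J5 → 0
8:45pm start J6 → 1
9pm end J6 → 0
Peak is 3, at 10:45am (J1, J2, J3).

3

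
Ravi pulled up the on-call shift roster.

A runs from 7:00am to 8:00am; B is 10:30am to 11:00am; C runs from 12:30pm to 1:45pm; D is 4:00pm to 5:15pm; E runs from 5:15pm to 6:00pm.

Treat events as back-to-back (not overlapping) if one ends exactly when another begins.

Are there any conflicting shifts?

Sorted by start: A, B, C, D, E.
B starts after A ends, so A has no further overlaps.
C starts after B ends, so B has no further overlaps.
D starts after C ends, so C has no further overlaps.
E starts exactly when D ends (back-to-back, no overlap).
Every pair is clear; the schedule has no overlaps.

No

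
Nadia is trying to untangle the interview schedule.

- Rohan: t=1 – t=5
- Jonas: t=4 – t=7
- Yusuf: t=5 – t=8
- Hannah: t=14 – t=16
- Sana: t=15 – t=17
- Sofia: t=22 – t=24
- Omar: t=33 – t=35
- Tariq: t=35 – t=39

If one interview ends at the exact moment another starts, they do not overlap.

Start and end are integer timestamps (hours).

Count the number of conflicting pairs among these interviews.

Sorted by start: Rohan, Jonas, Yusuf, Hannah, Sana, Sofia, Omar, Tariq.
Jonas starts before Rohan ends → Rohan and Jonas overlap.
Yusuf starts exactly when Rohan ends (back-to-back, no overlap); Rohan is clear from here.
Yusuf starts before Jonas ends → Jonas and Yusuf overlap.
Hannah starts after Jonas ends; Jonas is clear from here.
Hannah starts after Yusuf ends; Yusuf is clear from here.
Sana starts before Hannah ends → Hannah and Sana overlap.
Sofia starts after Hannah ends; Hannah is clear from here.
Sofia starts after Sana ends; Sana is clear from here.
Omar starts after Sofia ends; Sofia is clear from here.
Tariq starts exactly when Omar ends (back-to-back, no overlap).
Overlapping pairs: Hannah & Sana, Jonas & Rohan, Jonas & Yusuf — 3 in total.

3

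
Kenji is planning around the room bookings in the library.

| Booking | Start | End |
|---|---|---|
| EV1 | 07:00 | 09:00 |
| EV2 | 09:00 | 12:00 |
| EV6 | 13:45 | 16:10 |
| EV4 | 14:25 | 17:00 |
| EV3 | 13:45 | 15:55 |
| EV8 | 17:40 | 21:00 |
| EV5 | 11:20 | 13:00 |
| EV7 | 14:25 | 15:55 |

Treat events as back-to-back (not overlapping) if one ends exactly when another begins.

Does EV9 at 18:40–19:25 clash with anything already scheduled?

Yes — it overlaps EV8

EV1: ends 09:00 at or before EV9 starts 18:40 → clear.
EV2: ends 12:00 at or before EV9 starts 18:40 → clear.
EV5: ends 13:00 at or before EV9 starts 18:40 → clear.
EV3: ends 15:55 at or before EV9 starts 18:40 → clear.
EV6: ends 16:10 at or before EV9 starts 18:40 → clear.
EV4: ends 17:00 at or before EV9 starts 18:40 → clear.
EV7: ends 15:55 at or before EV9 starts 18:40 → clear.
EV8: starts 17:40 before EV9 ends 19:25, and ends 21:00 after EV9 starts 18:40 → overlap.
EV9 overlaps EV8.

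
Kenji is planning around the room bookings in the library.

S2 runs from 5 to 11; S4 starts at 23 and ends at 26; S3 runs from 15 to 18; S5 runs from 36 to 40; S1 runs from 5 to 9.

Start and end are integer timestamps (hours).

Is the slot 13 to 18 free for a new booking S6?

No — it overlaps S3

S1: ends 9 at or before S6 starts 13 → clear.
S2: ends 11 at or before S6 starts 13 → clear.
S3: starts 15 before S6 ends 18, and ends 18 after S6 starts 13 → overlap.
S4: starts 23 at or after S6 ends 18 → clear.
S5: starts 36 at or after S6 ends 18 → clear.
S6 overlaps S3.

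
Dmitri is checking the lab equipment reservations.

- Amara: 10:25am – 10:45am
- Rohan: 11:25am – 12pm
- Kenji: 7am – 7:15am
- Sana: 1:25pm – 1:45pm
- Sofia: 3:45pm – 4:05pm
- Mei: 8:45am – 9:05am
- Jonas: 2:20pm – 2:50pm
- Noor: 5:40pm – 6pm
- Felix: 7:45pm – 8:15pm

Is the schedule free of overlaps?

Sorted by start: Kenji, Mei, Amara, Rohan, Sana, Jonas, Sofia, Noor, Felix.
Mei starts after Kenji ends; Kenji is clear from here.
Amara starts after Mei ends; Mei is clear from here.
Rohan starts after Amara ends; Amara is clear from here.
Sana starts after Rohan ends; Rohan is clear from here.
Jonas starts after Sana ends; Sana is clear from here.
Sofia starts after Jonas ends; Jonas is clear from here.
Noor starts after Sofia ends; Sofia is clear from here.
Felix starts after Noor ends.
Every pair is clear; the schedule has no overlaps.

Yes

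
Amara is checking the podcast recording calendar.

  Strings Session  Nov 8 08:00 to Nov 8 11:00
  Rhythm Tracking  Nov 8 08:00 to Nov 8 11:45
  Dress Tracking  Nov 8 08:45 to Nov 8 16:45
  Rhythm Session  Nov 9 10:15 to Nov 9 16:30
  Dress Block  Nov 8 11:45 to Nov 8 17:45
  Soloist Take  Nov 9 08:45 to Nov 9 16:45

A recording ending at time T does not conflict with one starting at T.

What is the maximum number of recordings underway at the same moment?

3

Sweep the timeline, counting +1 at each start and −1 at each end (ends before starts at a tie):
Nov 8 08:00 start Rhythm Tracking → 1
Nov 8 08:00 start Strings Session → 2
Nov 8 08:45 start Dress Tracking → 3
Nov 8 11:00 end Strings Session → 2
Nov 8 11:45 end Rhythm Tracking → 1
Nov 8 11:45 start Dress Block → 2
Nov 8 16:45 end Dress Tracking → 1
Nov 8 17:45 end Dress Block → 0
Nov 9 08:45 start Soloist Take → 1
Nov 9 10:15 start Rhythm Session → 2
Nov 9 16:30 end Rhythm Session → 1
Nov 9 16:45 end Soloist Take → 0
Peak is 3, at Nov 8 08:45 (Dress Tracking, Rhythm Tracking, Strings Session).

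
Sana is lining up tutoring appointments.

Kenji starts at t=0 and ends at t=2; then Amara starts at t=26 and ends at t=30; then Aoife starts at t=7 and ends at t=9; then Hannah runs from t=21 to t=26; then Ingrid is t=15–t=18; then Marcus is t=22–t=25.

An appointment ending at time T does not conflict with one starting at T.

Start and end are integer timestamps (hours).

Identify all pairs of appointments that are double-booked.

Hannah & Marcus

Check each pair: they overlap iff neither finishes before the other starts.
Sorted by start: Kenji, Aoife, Ingrid, Hannah, Marcus, Amara.
Aoife starts after Kenji ends; Kenji is clear from here.
Ingrid starts after Aoife ends; Aoife is clear from here.
Hannah starts after Ingrid ends; Ingrid is clear from here.
Marcus starts before Hannah ends → Hannah and Marcus overlap.
Amara starts exactly when Hannah ends (back-to-back, no overlap).
Amara starts after Marcus ends.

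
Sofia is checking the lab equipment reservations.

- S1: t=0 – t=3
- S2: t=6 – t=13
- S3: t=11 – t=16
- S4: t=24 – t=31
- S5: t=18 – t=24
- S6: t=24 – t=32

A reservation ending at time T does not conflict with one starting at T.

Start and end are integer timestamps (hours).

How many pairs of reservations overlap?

2

Sorted by start: S1, S2, S3, S5, S4, S6.
S2 starts after S1 ends; S1 is clear from here.
S3 starts before S2 ends → S2 and S3 overlap.
S5 starts after S2 ends; S2 is clear from here.
S5 starts after S3 ends; S3 is clear from here.
S4 starts exactly when S5 ends (back-to-back, no overlap); S5 is clear from here.
S6 starts before S4 ends → S4 and S6 overlap.
Overlapping pairs: S2 & S3, S4 & S6 — 2 in total.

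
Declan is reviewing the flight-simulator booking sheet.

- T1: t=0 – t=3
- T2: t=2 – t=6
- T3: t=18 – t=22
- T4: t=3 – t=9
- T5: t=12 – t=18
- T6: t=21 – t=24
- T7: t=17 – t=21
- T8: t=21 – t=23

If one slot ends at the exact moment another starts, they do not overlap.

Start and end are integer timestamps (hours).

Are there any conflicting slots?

Yes

Sorted by start: T1, T2, T4, T5, T7, T3, T6, T8.
T2 starts before T1 ends → T1 and T2 overlap.
That's a conflict, so the schedule is not conflict-free.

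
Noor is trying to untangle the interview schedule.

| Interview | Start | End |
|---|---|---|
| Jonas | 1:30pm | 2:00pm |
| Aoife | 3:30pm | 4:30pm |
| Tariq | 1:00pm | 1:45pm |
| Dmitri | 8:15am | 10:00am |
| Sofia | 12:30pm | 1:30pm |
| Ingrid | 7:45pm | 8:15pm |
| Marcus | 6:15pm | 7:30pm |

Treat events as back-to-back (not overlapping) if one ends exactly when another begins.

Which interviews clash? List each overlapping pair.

Jonas & Tariq, Sofia & Tariq

Sorted by start: Dmitri, Sofia, Tariq, Jonas, Aoife, Marcus, Ingrid.
Sofia starts after Dmitri ends — done with Dmitri.
Tariq starts before Sofia ends → Sofia and Tariq overlap.
Jonas starts exactly when Sofia ends (back-to-back, no overlap) — done with Sofia.
Jonas starts before Tariq ends → Tariq and Jonas overlap.
Aoife starts after Tariq ends — done with Tariq.
Aoife starts after Jonas ends — done with Jonas.
Marcus starts after Aoife ends — done with Aoife.
Ingrid starts after Marcus ends.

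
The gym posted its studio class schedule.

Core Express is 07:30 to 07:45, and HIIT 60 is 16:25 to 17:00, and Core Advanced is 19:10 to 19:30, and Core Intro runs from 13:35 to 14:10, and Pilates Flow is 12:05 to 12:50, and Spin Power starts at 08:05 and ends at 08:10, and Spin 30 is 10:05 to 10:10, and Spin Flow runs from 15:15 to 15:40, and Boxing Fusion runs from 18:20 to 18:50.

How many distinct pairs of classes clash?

0

Check each pair: they overlap iff neither finishes before the other starts.
Sorted by start: Core Express, Spin Power, Spin 30, Pilates Flow, Core Intro, Spin Flow, HIIT 60, Boxing Fusion, Core Advanced.
Spin Power starts after Core Express ends; Core Express is clear from here.
Spin 30 starts after Spin Power ends; Spin Power is clear from here.
Pilates Flow starts after Spin 30 ends; Spin 30 is clear from here.
Core Intro starts after Pilates Flow ends; Pilates Flow is clear from here.
Spin Flow starts after Core Intro ends; Core Intro is clear from here.
HIIT 60 starts after Spin Flow ends; Spin Flow is clear from here.
Boxing Fusion starts after HIIT 60 ends; HIIT 60 is clear from here.
Core Advanced starts after Boxing Fusion ends.
No pair overlaps.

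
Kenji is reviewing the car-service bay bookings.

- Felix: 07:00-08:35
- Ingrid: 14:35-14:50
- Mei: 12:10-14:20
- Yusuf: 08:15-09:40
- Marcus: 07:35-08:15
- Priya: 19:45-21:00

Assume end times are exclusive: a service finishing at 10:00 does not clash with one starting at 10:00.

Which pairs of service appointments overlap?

Felix & Marcus, Felix & Yusuf

Sorted by start: Felix, Marcus, Yusuf, Mei, Ingrid, Priya.
Marcus starts before Felix ends → Felix and Marcus overlap.
Yusuf starts before Felix ends → Felix and Yusuf overlap.
Mei starts after Felix ends, so nothing later overlaps Felix either.
Yusuf starts exactly when Marcus ends (back-to-back, no overlap), so nothing later overlaps Marcus either.
Mei starts after Yusuf ends, so nothing later overlaps Yusuf either.
Ingrid starts after Mei ends, so nothing later overlaps Mei either.
Priya starts after Ingrid ends.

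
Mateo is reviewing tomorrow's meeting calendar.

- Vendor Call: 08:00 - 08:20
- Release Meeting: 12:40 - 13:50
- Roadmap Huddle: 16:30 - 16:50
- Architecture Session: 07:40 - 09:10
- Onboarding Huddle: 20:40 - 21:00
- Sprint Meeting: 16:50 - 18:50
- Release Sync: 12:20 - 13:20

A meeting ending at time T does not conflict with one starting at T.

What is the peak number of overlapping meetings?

Sort all start/end points and keep a running count:
07:40 start Architecture Session → 1
08:00 start Vendor Call → 2
08:20 end Vendor Call → 1
09:10 end Architecture Session → 0
12:20 start Release Sync → 1
12:40 start Release Meeting → 2
13:20 end Release Sync → 1
13:50 end Release Meeting → 0
16:30 start Roadmap Huddle → 1
16:50 end Roadmap Huddle → 0
16:50 start Sprint Meeting → 1
18:50 end Sprint Meeting → 0
20:40 start Onboarding Huddle → 1
21:00 end Onboarding Huddle → 0
Peak is 2, at 08:00 (Architecture Session, Vendor Call).

2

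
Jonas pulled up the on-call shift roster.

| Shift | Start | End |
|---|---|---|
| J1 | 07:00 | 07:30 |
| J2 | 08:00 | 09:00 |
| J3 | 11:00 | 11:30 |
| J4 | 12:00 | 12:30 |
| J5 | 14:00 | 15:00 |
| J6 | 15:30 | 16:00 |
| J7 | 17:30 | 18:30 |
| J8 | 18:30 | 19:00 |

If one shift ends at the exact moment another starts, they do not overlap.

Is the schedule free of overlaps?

Yes

Sorted by start: J1, J2, J3, J4, J5, J6, J7, J8.
J2 starts after J1 ends — done with J1.
J3 starts after J2 ends — done with J2.
J4 starts after J3 ends — done with J3.
J5 starts after J4 ends — done with J4.
J6 starts after J5 ends — done with J5.
J7 starts after J6 ends — done with J6.
J8 starts exactly when J7 ends (back-to-back, no overlap).
Every pair is clear; the schedule has no overlaps.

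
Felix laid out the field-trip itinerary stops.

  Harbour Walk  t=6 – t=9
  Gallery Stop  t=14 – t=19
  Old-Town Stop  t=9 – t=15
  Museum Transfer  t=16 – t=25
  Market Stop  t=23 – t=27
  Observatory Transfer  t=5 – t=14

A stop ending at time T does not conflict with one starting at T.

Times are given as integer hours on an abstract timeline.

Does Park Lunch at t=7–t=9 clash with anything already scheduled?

Observatory Transfer: starts t=5 before Park Lunch ends t=9, and ends t=14 after Park Lunch starts t=7 → overlap.
Harbour Walk: starts t=6 before Park Lunch ends t=9, and ends t=9 after Park Lunch starts t=7 → overlap.
Old-Town Stop: starts t=9 at or after Park Lunch ends t=9 → clear.
Gallery Stop: starts t=14 at or after Park Lunch ends t=9 → clear.
Museum Transfer: starts t=16 at or after Park Lunch ends t=9 → clear.
Market Stop: starts t=23 at or after Park Lunch ends t=9 → clear.
Park Lunch overlaps Harbour Walk, Observatory Transfer.

Yes — it overlaps Harbour Walk, Observatory Transfer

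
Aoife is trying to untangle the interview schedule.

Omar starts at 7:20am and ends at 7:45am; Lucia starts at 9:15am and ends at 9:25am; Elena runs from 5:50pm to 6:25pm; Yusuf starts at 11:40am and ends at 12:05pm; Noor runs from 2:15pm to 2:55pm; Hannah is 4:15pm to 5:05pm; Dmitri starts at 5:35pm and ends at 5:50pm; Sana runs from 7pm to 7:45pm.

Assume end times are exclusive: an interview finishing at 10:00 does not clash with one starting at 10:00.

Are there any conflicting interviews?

No

Sorted by start: Omar, Lucia, Yusuf, Noor, Hannah, Dmitri, Elena, Sana.
Lucia starts after Omar ends — done with Omar.
Yusuf starts after Lucia ends — done with Lucia.
Noor starts after Yusuf ends — done with Yusuf.
Hannah starts after Noor ends — done with Noor.
Dmitri starts after Hannah ends — done with Hannah.
Elena starts exactly when Dmitri ends (back-to-back, no overlap) — done with Dmitri.
Sana starts after Elena ends.
Every pair is clear; the schedule has no overlaps.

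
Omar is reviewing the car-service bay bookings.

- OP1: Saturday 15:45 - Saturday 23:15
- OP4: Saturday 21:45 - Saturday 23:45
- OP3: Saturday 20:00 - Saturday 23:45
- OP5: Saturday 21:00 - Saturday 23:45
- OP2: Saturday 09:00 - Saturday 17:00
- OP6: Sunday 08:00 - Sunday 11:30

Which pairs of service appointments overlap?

OP1 & OP2, OP1 & OP3, OP1 & OP4, OP1 & OP5, OP3 & OP4, OP3 & OP5, OP4 & OP5

Check each pair: they overlap iff neither finishes before the other starts.
Sorted by start: OP2, OP1, OP3, OP5, OP4, OP6.
OP1 starts before OP2 ends → OP2 and OP1 overlap.
OP3 starts after OP2 ends, so nothing later overlaps OP2 either.
OP3 starts before OP1 ends → OP1 and OP3 overlap.
OP5 starts before OP1 ends → OP1 and OP5 overlap.
OP4 starts before OP1 ends → OP1 and OP4 overlap.
OP6 starts after OP1 ends.
OP5 starts before OP3 ends → OP3 and OP5 overlap.
OP4 starts before OP3 ends → OP3 and OP4 overlap.
OP6 starts after OP3 ends.
OP4 starts before OP5 ends → OP5 and OP4 overlap.
OP6 starts after OP5 ends.
OP6 starts after OP4 ends.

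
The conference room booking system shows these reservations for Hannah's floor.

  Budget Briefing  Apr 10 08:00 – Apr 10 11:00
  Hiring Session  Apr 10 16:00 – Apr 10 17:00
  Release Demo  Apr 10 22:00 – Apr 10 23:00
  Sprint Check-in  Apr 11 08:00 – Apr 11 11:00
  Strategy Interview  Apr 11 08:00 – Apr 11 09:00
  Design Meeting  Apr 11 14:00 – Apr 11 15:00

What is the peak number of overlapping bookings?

Sort all start/end points and keep a running count:
Apr 10 08:00 start Budget Briefing → 1
Apr 10 11:00 end Budget Briefing → 0
Apr 10 16:00 start Hiring Session → 1
Apr 10 17:00 end Hiring Session → 0
Apr 10 22:00 start Release Demo → 1
Apr 10 23:00 end Release Demo → 0
Apr 11 08:00 start Sprint Check-in → 1
Apr 11 08:00 start Strategy Interview → 2
Apr 11 09:00 end Strategy Interview → 1
Apr 11 11:00 end Sprint Check-in → 0
Apr 11 14:00 start Design Meeting → 1
Apr 11 15:00 end Design Meeting → 0
Peak is 2, at Apr 11 08:00 (Sprint Check-in, Strategy Interview).

2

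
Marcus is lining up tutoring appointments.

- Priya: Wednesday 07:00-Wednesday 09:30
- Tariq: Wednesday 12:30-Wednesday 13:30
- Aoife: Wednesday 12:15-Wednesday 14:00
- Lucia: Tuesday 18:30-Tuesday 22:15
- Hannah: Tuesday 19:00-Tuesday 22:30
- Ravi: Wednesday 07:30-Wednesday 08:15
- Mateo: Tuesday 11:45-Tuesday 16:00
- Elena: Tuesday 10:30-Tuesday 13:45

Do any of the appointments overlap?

Yes

Check each pair: they overlap iff neither finishes before the other starts.
Sorted by start: Elena, Mateo, Lucia, Hannah, Priya, Ravi, Aoife, Tariq.
Mateo starts before Elena ends → Elena and Mateo overlap.
That's a conflict, so the schedule is not conflict-free.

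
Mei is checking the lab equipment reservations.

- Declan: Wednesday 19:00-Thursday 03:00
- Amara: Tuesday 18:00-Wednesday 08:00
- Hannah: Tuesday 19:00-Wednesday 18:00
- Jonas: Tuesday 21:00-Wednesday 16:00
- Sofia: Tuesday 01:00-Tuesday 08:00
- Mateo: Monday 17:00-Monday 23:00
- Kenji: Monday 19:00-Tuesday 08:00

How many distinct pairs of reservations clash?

Two intervals overlap when each starts before the other ends.
Sorted by start: Mateo, Kenji, Sofia, Amara, Hannah, Jonas, Declan.
Kenji starts before Mateo ends → Mateo and Kenji overlap.
Sofia starts after Mateo ends — done with Mateo.
Sofia starts before Kenji ends → Kenji and Sofia overlap.
Amara starts after Kenji ends — done with Kenji.
Amara starts after Sofia ends — done with Sofia.
Hannah starts before Amara ends → Amara and Hannah overlap.
Jonas starts before Amara ends → Amara and Jonas overlap.
Declan starts after Amara ends.
Jonas starts before Hannah ends → Hannah and Jonas overlap.
Declan starts after Hannah ends.
Declan starts after Jonas ends.
Overlapping pairs: Amara & Hannah, Amara & Jonas, Hannah & Jonas, Kenji & Mateo, Kenji & Sofia — 5 in total.

5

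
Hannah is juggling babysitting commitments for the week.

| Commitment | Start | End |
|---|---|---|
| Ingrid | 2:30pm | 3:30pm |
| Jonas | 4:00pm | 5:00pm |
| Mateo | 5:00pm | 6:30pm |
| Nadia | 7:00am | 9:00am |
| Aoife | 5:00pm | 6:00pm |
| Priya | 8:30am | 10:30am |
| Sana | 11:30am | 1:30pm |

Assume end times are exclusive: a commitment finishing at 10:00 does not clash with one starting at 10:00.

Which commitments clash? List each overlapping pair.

Aoife & Mateo, Nadia & Priya

Sorted by start: Nadia, Priya, Sana, Ingrid, Jonas, Aoife, Mateo.
Priya starts before Nadia ends → Nadia and Priya overlap.
Sana starts after Nadia ends; Nadia is clear from here.
Sana starts after Priya ends; Priya is clear from here.
Ingrid starts after Sana ends; Sana is clear from here.
Jonas starts after Ingrid ends; Ingrid is clear from here.
Aoife starts exactly when Jonas ends (back-to-back, no overlap); Jonas is clear from here.
Mateo starts before Aoife ends → Aoife and Mateo overlap.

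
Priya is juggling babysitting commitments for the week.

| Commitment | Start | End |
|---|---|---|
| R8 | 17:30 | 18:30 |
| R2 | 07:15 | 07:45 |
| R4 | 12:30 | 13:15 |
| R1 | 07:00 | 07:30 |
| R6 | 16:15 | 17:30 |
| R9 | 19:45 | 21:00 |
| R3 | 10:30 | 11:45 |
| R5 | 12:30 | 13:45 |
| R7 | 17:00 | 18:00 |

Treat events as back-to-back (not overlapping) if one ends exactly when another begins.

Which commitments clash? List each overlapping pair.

R1 & R2, R4 & R5, R6 & R7, R7 & R8

Sorted by start: R1, R2, R3, R4, R5, R6, R7, R8, R9.
R2 starts before R1 ends → R1 and R2 overlap.
R3 starts after R1 ends, so R1 has no further overlaps.
R3 starts after R2 ends, so R2 has no further overlaps.
R4 starts after R3 ends, so R3 has no further overlaps.
R5 starts before R4 ends → R4 and R5 overlap.
R6 starts after R4 ends, so R4 has no further overlaps.
R6 starts after R5 ends, so R5 has no further overlaps.
R7 starts before R6 ends → R6 and R7 overlap.
R8 starts exactly when R6 ends (back-to-back, no overlap), so R6 has no further overlaps.
R8 starts before R7 ends → R7 and R8 overlap.
R9 starts after R7 ends.
R9 starts after R8 ends.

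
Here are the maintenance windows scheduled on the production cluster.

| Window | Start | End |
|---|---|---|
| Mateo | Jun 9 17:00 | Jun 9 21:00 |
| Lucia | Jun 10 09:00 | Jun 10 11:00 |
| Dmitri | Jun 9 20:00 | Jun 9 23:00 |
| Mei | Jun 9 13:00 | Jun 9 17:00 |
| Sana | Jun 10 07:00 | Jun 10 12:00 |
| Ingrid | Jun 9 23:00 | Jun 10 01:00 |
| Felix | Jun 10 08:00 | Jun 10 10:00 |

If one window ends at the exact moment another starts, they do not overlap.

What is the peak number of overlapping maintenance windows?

Sort all start/end points and keep a running count:
Jun 9 13:00 start Mei → 1
Jun 9 17:00 end Mei → 0
Jun 9 17:00 start Mateo → 1
Jun 9 20:00 start Dmitri → 2
Jun 9 21:00 end Mateo → 1
Jun 9 23:00 end Dmitri → 0
Jun 9 23:00 start Ingrid → 1
Jun 10 01:00 end Ingrid → 0
Jun 10 07:00 start Sana → 1
Jun 10 08:00 start Felix → 2
Jun 10 09:00 start Lucia → 3
Jun 10 10:00 end Felix → 2
Jun 10 11:00 end Lucia → 1
Jun 10 12:00 end Sana → 0
Peak is 3, at Jun 10 09:00 (Felix, Lucia, Sana).

3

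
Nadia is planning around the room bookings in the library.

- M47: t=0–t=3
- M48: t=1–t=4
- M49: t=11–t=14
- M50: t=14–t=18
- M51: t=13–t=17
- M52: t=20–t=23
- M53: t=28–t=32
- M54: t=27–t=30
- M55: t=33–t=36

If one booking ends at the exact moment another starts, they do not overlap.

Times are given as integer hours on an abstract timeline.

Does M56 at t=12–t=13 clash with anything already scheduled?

Yes — it overlaps M49

M47: ends t=3 at or before M56 starts t=12 → clear.
M48: ends t=4 at or before M56 starts t=12 → clear.
M49: starts t=11 before M56 ends t=13, and ends t=14 after M56 starts t=12 → overlap.
M51: starts t=13 at or after M56 ends t=13 → clear.
M50: starts t=14 at or after M56 ends t=13 → clear.
M52: starts t=20 at or after M56 ends t=13 → clear.
M54: starts t=27 at or after M56 ends t=13 → clear.
M53: starts t=28 at or after M56 ends t=13 → clear.
M55: starts t=33 at or after M56 ends t=13 → clear.
M56 overlaps M49.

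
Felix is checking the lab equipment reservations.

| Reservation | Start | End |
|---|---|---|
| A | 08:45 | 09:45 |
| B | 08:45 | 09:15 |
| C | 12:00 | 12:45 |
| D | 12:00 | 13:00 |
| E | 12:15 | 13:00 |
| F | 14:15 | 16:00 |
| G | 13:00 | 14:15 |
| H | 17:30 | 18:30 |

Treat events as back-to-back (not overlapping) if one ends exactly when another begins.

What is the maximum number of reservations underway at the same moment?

Sweep the timeline, counting +1 at each start and −1 at each end (ends before starts at a tie):
08:45 start A → 1
08:45 start B → 2
09:15 end B → 1
09:45 end A → 0
12:00 start C → 1
12:00 start D → 2
12:15 start E → 3
12:45 end C → 2
13:00 end D → 1
13:00 end E → 0
13:00 start G → 1
14:15 end G → 0
14:15 start F → 1
16:00 end F → 0
17:30 start H → 1
18:30 end H → 0
Peak is 3, at 12:15 (C, D, E).

3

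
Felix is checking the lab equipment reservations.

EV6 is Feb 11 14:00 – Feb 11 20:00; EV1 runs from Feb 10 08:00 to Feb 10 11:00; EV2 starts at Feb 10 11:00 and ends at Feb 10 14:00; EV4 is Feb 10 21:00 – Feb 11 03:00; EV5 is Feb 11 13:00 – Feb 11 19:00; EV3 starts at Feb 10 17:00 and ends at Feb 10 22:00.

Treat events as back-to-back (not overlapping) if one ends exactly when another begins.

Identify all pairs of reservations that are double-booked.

EV3 & EV4, EV5 & EV6

Sorted by start: EV1, EV2, EV3, EV4, EV5, EV6.
EV2 starts exactly when EV1 ends (back-to-back, no overlap) — done with EV1.
EV3 starts after EV2 ends — done with EV2.
EV4 starts before EV3 ends → EV3 and EV4 overlap.
EV5 starts after EV3 ends — done with EV3.
EV5 starts after EV4 ends — done with EV4.
EV6 starts before EV5 ends → EV5 and EV6 overlap.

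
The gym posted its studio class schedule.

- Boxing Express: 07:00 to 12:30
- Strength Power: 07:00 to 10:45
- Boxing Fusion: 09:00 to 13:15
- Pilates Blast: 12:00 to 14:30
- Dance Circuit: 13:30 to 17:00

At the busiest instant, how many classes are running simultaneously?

Sweep the timeline, counting +1 at each start and −1 at each end (ends before starts at a tie):
07:00 start Boxing Express → 1
07:00 start Strength Power → 2
09:00 start Boxing Fusion → 3
10:45 end Strength Power → 2
12:00 start Pilates Blast → 3
12:30 end Boxing Express → 2
13:15 end Boxing Fusion → 1
13:30 start Dance Circuit → 2
14:30 end Pilates Blast → 1
17:00 end Dance Circuit → 0
Peak is 3, at 09:00 (Boxing Express, Boxing Fusion, Strength Power).

3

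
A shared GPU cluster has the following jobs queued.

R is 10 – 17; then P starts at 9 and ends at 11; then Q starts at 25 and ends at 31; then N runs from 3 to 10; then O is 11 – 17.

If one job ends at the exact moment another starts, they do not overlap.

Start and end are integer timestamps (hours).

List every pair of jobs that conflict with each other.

Two intervals overlap when each starts before the other ends.
Sorted by start: N, P, R, O, Q.
P starts before N ends → N and P overlap.
R starts exactly when N ends (back-to-back, no overlap), so N has no further overlaps.
R starts before P ends → P and R overlap.
O starts exactly when P ends (back-to-back, no overlap), so P has no further overlaps.
O starts before R ends → R and O overlap.
Q starts after R ends.
Q starts after O ends.

N & P, O & R, P & R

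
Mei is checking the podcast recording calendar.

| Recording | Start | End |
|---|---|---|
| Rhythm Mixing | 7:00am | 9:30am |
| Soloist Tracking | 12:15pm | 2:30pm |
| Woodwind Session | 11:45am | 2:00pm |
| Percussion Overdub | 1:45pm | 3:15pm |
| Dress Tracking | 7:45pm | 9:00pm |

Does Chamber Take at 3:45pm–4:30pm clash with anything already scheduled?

No — it doesn't clash with anything

Rhythm Mixing: ends 9:30am at or before Chamber Take starts 3:45pm → clear.
Woodwind Session: ends 2:00pm at or before Chamber Take starts 3:45pm → clear.
Soloist Tracking: ends 2:30pm at or before Chamber Take starts 3:45pm → clear.
Percussion Overdub: ends 3:15pm at or before Chamber Take starts 3:45pm → clear.
Dress Tracking: starts 7:45pm at or after Chamber Take ends 4:30pm → clear.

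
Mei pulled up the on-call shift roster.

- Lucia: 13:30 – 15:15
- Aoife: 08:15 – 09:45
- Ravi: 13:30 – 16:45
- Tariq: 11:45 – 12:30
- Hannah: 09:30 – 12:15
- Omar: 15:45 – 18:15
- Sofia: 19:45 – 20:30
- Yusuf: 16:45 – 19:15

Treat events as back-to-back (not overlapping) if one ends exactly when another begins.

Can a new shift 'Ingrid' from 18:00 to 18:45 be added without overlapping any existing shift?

Aoife: ends 09:45 at or before Ingrid starts 18:00 → clear.
Hannah: ends 12:15 at or before Ingrid starts 18:00 → clear.
Tariq: ends 12:30 at or before Ingrid starts 18:00 → clear.
Ravi: ends 16:45 at or before Ingrid starts 18:00 → clear.
Lucia: ends 15:15 at or before Ingrid starts 18:00 → clear.
Omar: starts 15:45 before Ingrid ends 18:45, and ends 18:15 after Ingrid starts 18:00 → overlap.
Yusuf: starts 16:45 before Ingrid ends 18:45, and ends 19:15 after Ingrid starts 18:00 → overlap.
Sofia: starts 19:45 at or after Ingrid ends 18:45 → clear.
Ingrid overlaps Yusuf, Omar.

No — it overlaps Omar, Yusuf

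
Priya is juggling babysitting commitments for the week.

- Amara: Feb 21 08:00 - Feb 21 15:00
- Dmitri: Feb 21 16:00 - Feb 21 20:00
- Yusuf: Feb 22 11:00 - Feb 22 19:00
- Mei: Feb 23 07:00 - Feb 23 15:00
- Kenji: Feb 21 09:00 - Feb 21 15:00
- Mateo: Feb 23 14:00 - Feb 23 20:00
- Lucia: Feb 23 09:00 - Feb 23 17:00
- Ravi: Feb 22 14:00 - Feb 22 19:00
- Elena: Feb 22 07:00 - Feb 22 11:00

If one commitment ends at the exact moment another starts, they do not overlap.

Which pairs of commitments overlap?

Check each pair: they overlap iff neither finishes before the other starts.
Sorted by start: Amara, Kenji, Dmitri, Elena, Yusuf, Ravi, Mei, Lucia, Mateo.
Kenji starts before Amara ends → Amara and Kenji overlap.
Dmitri starts after Amara ends — done with Amara.
Dmitri starts after Kenji ends — done with Kenji.
Elena starts after Dmitri ends — done with Dmitri.
Yusuf starts exactly when Elena ends (back-to-back, no overlap) — done with Elena.
Ravi starts before Yusuf ends → Yusuf and Ravi overlap.
Mei starts after Yusuf ends — done with Yusuf.
Mei starts after Ravi ends — done with Ravi.
Lucia starts before Mei ends → Mei and Lucia overlap.
Mateo starts before Mei ends → Mei and Mateo overlap.
Mateo starts before Lucia ends → Lucia and Mateo overlap.

Amara & Kenji, Lucia & Mateo, Lucia & Mei, Mateo & Mei, Ravi & Yusuf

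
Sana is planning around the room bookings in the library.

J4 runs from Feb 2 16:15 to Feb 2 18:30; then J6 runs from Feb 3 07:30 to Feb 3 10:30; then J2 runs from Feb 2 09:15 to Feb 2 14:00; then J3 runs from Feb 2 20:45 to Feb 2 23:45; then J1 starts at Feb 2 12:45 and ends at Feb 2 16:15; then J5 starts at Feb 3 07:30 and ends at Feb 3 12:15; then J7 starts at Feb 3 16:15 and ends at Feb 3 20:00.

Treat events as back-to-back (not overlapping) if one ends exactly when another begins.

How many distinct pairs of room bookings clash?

2

Two intervals overlap when each starts before the other ends.
Sorted by start: J2, J1, J4, J3, J5, J6, J7.
J1 starts before J2 ends → J2 and J1 overlap.
J4 starts after J2 ends — done with J2.
J4 starts exactly when J1 ends (back-to-back, no overlap) — done with J1.
J3 starts after J4 ends — done with J4.
J5 starts after J3 ends — done with J3.
J6 starts before J5 ends → J5 and J6 overlap.
J7 starts after J5 ends.
J7 starts after J6 ends.
Overlapping pairs: J1 & J2, J5 & J6 — 2 in total.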